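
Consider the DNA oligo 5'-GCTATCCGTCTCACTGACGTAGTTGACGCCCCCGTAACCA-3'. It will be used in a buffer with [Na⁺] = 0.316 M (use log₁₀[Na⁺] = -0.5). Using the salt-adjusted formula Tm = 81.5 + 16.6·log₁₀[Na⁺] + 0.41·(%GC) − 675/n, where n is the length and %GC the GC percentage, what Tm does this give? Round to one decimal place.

79.9°C

Length n = 40. Base counts: G=8, T=9, A=8, C=15
G+C = 23, so %GC = 23/40 × 100 = 57.5%
Salt term: 16.6 × (-0.5) = -8.3
GC term: 0.41 × 57.5 = 23.575; length term: −675/40 = −16.875
Tm = 81.5 + (-8.3) + 23.575 − 16.875 = 79.9 → 79.9°C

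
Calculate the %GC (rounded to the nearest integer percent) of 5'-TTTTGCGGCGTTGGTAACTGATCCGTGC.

Base counts: C=6, A=3, G=9, T=10
G+C = 9 + 6 = 15 out of 28 bases
%GC = 15/28 × 100 = 53.57% ≈ 54%

54%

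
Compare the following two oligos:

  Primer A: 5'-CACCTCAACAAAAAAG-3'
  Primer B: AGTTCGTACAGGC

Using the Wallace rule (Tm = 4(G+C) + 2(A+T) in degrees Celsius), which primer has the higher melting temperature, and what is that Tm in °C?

Primer A: A+T=10, G+C=6 → Tm = 2(10)+4(6) = 44°C
Primer B: A+T=6, G+C=7 → Tm = 2(6)+4(7) = 40°C
44°C vs 40°C → primer A is higher.

Primer A, 44°C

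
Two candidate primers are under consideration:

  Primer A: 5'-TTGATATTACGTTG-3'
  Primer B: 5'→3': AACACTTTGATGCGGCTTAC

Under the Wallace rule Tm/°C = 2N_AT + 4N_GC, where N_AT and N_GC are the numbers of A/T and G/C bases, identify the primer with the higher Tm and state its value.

Primer A: A+T=10, G+C=4 → Tm = 2(10)+4(4) = 36°C
Primer B: A+T=11, G+C=9 → Tm = 2(11)+4(9) = 58°C
36°C vs 58°C → primer B is higher.

Primer B, 58°C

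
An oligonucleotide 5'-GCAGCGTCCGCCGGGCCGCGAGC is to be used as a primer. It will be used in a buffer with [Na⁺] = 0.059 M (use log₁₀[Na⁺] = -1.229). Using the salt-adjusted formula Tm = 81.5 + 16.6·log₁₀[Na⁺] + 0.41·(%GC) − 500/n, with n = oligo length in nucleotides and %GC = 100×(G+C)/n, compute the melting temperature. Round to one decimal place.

75.0°C

Length n = 23. G=10, C=10, A=2, T=1
G+C = 20, so %GC = 20/23 × 100 = 86.957%
Salt term: 16.6 × (-1.229) = -20.401
GC term: 0.41 × 86.957 = 35.652; length term: −500/23 = −21.739
Tm = 81.5 + (-20.401) + 35.652 − 21.739 = 75.012 → 75.0°C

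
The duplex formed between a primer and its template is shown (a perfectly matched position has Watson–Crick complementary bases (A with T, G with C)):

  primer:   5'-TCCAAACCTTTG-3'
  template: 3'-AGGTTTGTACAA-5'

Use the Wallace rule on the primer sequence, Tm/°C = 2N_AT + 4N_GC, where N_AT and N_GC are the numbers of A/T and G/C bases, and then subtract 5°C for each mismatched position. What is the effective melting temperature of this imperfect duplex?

Primer base counts: A=3, T=4, G=1, C=4 → A+T=7, G+C=5
Perfect-match Tm = 2(7) + 4(5) = 14 + 20 = 34°C
Mismatches (positions where the bases are not complementary): 3 (at positions 8, 10, 12)
Effective Tm = 34 − 3×5 = 34 − 15 = 19°C

19°C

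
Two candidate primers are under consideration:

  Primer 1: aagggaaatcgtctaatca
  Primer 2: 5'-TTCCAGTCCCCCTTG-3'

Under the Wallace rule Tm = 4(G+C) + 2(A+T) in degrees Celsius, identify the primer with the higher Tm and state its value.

Primer 1, 52°C

Primer 1: A+T=12, G+C=7 → Tm = 2(12)+4(7) = 52°C
Primer 2: A+T=6, G+C=9 → Tm = 2(6)+4(9) = 48°C
52°C vs 48°C → primer 1 is higher.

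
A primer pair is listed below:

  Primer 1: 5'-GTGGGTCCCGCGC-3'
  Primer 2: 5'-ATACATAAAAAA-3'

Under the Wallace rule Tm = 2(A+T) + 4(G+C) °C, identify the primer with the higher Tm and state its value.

Primer 1, 48°C

Primer 1: A+T=2, G+C=11 → Tm = 2(2)+4(11) = 48°C
Primer 2: A+T=11, G+C=1 → Tm = 2(11)+4(1) = 26°C
48°C vs 26°C → primer 1 is higher.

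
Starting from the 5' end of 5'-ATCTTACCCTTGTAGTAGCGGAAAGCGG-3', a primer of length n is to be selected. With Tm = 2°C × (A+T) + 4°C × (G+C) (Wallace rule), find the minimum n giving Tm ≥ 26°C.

First 8 bases: ATCTTACC → Tm = 22°C (< 26°C)
First 9 bases: ATCTTACCC → Tm = 26°C (≥ 26°C)
Since every base adds ≥2°C, Tm only increases with n, so the threshold is first crossed at n = 9.

n = 9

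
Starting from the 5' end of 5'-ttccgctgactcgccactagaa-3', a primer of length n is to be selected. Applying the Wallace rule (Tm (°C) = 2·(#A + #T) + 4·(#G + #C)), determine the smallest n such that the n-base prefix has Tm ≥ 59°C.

n = 19

First 18 bases: TTCCGCTGACTCGCCACT → Tm = 58°C (< 59°C)
First 19 bases: TTCCGCTGACTCGCCACTA → Tm = 60°C (≥ 59°C)
Each additional base adds 2°C (A/T) or 4°C (G/C), so Tm is non-decreasing in n; n = 19 is the first length to reach 59°C.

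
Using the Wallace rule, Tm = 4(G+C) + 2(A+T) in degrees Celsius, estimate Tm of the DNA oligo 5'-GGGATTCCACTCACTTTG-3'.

54°C

Counting bases: T=6, G=4, A=3, C=5
So N_AT = 9 and N_GC = 9.
Tm = 2(9) + 4(9) = 18 + 36 = 54°C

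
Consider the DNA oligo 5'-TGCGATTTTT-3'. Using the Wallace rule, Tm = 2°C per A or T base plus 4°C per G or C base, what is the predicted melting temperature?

Base counts: G=2, T=6, A=1, C=1
AT pairs contribute 7, GC pairs contribute 3.
Tm = 2×7 + 4×3 = 26°C

26°C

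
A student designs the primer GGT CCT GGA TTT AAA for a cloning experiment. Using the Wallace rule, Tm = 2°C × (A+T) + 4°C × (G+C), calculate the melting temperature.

Scanning the sequence gives A=4, C=2, G=4, T=5.
AT pairs contribute 9, GC pairs contribute 6.
Tm = 2(9) + 4(6) = 18 + 24 = 42°C

42°C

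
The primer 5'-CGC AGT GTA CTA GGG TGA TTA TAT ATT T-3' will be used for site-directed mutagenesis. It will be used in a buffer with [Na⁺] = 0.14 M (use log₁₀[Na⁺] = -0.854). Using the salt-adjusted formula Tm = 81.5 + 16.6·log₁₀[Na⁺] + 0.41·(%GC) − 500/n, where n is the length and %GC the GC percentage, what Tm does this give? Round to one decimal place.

64.1°C

Length n = 28. Base counts: G=7, A=7, C=3, T=11
G+C = 10, so %GC = 10/28 × 100 = 35.714%
Salt term: 16.6 × (-0.854) = -14.176
GC term: 0.41 × 35.714 = 14.643; length term: −500/28 = −17.857
Tm = 81.5 + (-14.176) + 14.643 − 17.857 = 64.11 → 64.1°C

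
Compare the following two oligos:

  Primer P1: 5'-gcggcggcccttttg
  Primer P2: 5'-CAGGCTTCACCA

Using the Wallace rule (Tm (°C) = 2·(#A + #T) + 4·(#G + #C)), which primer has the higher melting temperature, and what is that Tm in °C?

Primer P1: A+T=4, G+C=11 → Tm = 2(4)+4(11) = 52°C
Primer P2: A+T=5, G+C=7 → Tm = 2(5)+4(7) = 38°C
52°C vs 38°C → primer P1 is higher.

Primer P1, 52°C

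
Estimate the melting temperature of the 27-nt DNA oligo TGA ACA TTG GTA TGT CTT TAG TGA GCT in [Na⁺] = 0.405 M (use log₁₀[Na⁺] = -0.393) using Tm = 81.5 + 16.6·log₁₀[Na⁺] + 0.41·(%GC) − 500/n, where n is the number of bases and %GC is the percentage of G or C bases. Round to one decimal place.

Length n = 27. Counting bases: C=3, G=7, T=11, A=6
G+C = 10, so %GC = 10/27 × 100 = 37.037%
Salt term: 16.6 × (-0.393) = -6.524
GC term: 0.41 × 37.037 = 15.185; length term: −500/27 = −18.519
Tm = 81.5 + (-6.524) + 15.185 − 18.519 = 71.642 → 71.6°C

71.6°C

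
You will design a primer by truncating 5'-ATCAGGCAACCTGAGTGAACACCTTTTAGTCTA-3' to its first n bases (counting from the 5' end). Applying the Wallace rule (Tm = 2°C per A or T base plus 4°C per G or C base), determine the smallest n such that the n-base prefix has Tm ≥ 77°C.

First 26 bases: ATCAGGCAACCTGAGTGAACACCTTT → Tm = 76°C (< 77°C)
First 27 bases: ATCAGGCAACCTGAGTGAACACCTTTT → Tm = 78°C (≥ 77°C)
Since every base adds ≥2°C, Tm only increases with n, so the threshold is first crossed at n = 27.

n = 27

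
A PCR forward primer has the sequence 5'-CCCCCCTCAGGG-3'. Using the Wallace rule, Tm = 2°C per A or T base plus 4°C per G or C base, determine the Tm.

Scanning the sequence gives T=1, G=3, C=7, A=1.
A+T = 2, G+C = 10
Tm = 2×2 + 4×10 = 44°C

44°C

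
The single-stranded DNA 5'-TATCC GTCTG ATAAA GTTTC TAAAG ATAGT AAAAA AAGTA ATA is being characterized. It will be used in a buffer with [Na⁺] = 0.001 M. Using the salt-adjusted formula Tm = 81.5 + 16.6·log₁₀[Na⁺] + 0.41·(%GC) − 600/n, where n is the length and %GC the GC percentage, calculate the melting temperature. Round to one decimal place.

Length n = 43. Base counts: G=6, T=13, C=4, A=20
G+C = 10, so %GC = 10/43 × 100 = 23.256%
Salt term: 16.6 × (-3) = -49.8
GC term: 0.41 × 23.256 = 9.535; length term: −600/43 = −13.953
Tm = 81.5 + (-49.8) + 9.535 − 13.953 = 27.282 → 27.3°C

27.3°C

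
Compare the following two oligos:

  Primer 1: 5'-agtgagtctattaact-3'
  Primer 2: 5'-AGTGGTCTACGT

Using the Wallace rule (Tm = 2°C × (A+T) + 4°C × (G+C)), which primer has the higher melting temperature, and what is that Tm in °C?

Primer 1, 42°C

Primer 1: A+T=11, G+C=5 → Tm = 2(11)+4(5) = 42°C
Primer 2: A+T=6, G+C=6 → Tm = 2(6)+4(6) = 36°C
42°C vs 36°C → primer 1 is higher.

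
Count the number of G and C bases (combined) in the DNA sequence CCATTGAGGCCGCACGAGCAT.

13

Counting bases: A=5, T=3, C=7, G=6
Total G or C: 6 + 7 = 13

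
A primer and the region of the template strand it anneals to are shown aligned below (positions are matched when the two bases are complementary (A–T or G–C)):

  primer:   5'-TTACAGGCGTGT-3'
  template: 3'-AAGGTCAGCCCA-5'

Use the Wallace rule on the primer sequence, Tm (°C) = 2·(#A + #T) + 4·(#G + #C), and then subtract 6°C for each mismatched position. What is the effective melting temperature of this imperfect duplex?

18°C

Primer base counts: A=2, T=4, G=4, C=2 → A+T=6, G+C=6
Perfect-match Tm = 2(6) + 4(6) = 12 + 24 = 36°C
Mismatches (positions where the bases are not complementary): 3 (at positions 3, 7, 10)
Effective Tm = 36 − 3×6 = 36 − 18 = 18°C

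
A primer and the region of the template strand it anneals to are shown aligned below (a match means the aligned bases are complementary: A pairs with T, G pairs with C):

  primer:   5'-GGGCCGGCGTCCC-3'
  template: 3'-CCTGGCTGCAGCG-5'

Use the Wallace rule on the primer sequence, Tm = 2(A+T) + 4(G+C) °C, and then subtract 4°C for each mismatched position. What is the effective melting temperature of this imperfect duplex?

Primer base counts: A=0, T=1, G=6, C=6 → A+T=1, G+C=12
Perfect-match Tm = 2(1) + 4(12) = 2 + 48 = 50°C
Mismatches (positions where the bases are not complementary): 3 (at positions 3, 7, 12)
Effective Tm = 50 − 3×4 = 50 − 12 = 38°C

38°C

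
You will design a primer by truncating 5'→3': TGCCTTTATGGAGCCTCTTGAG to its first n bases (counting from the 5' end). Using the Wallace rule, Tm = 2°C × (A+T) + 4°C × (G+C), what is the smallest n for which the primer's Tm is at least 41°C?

First 13 bases: TGCCTTTATGGAG → Tm = 38°C (< 41°C)
First 14 bases: TGCCTTTATGGAGC → Tm = 42°C (≥ 41°C)
Each additional base adds 2°C (A/T) or 4°C (G/C), so Tm is non-decreasing in n; n = 14 is the first length to reach 41°C.

n = 14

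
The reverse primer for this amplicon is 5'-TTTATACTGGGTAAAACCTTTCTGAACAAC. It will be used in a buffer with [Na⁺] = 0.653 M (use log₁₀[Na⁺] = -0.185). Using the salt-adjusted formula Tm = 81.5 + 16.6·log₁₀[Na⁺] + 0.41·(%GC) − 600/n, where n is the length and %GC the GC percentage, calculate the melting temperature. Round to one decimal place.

72.1°C

Length n = 30. A=10, T=10, C=6, G=4
G+C = 10, so %GC = 10/30 × 100 = 33.333%
Salt term: 16.6 × (-0.185) = -3.071
GC term: 0.41 × 33.333 = 13.667; length term: −600/30 = −20
Tm = 81.5 + (-3.071) + 13.667 − 20 = 72.096 → 72.1°C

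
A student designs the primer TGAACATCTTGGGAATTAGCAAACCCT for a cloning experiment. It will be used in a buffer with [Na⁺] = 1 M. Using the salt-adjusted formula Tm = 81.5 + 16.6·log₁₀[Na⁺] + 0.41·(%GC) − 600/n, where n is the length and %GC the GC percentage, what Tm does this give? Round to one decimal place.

76.0°C

Length n = 27. Counting bases: A=9, G=5, C=6, T=7
G+C = 11, so %GC = 11/27 × 100 = 40.741%
Salt term: 16.6 × (0) = 0
GC term: 0.41 × 40.741 = 16.704; length term: −600/27 = −22.222
Tm = 81.5 + (0) + 16.704 − 22.222 = 75.982 → 76.0°C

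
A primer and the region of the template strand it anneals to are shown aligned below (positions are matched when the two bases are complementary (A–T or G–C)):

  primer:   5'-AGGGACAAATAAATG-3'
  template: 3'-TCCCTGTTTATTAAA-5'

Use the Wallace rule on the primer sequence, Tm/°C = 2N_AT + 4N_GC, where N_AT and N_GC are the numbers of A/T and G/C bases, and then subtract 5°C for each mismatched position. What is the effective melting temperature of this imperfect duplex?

30°C

Primer base counts: A=8, T=2, G=4, C=1 → A+T=10, G+C=5
Perfect-match Tm = 2(10) + 4(5) = 20 + 20 = 40°C
Mismatches (positions where the bases are not complementary): 2 (at positions 13, 15)
Effective Tm = 40 − 2×5 = 40 − 10 = 30°C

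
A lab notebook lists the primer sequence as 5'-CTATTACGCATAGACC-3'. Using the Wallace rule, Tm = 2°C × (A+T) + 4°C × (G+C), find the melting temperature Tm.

46°C

Counting bases: A=5, T=4, C=5, G=2
AT pairs contribute 9, GC pairs contribute 7.
Tm = 2(9) + 4(7) = 18 + 28 = 46°C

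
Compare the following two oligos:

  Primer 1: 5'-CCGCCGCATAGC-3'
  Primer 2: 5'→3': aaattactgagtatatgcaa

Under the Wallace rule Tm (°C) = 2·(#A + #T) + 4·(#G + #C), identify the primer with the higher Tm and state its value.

Primer 2, 50°C

Primer 1: A+T=3, G+C=9 → Tm = 2(3)+4(9) = 42°C
Primer 2: A+T=15, G+C=5 → Tm = 2(15)+4(5) = 50°C
42°C vs 50°C → primer 2 is higher.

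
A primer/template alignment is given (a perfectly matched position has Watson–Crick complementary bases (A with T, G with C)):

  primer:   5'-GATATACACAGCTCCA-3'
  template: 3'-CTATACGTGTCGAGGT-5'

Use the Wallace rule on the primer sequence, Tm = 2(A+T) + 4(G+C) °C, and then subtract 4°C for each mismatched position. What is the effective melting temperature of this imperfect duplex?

42°C

Primer base counts: A=6, T=3, G=2, C=5 → A+T=9, G+C=7
Perfect-match Tm = 2(9) + 4(7) = 18 + 28 = 46°C
Mismatches (positions where the bases are not complementary): 1 (at position 6)
Effective Tm = 46 − 1×4 = 46 − 4 = 42°C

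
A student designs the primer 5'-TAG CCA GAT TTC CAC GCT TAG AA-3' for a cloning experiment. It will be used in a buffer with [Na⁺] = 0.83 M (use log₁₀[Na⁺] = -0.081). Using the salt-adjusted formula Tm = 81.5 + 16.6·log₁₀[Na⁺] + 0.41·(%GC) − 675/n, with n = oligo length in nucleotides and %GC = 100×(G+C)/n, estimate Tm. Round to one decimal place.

68.6°C

Length n = 23. Base counts: C=6, T=6, G=4, A=7
G+C = 10, so %GC = 10/23 × 100 = 43.478%
Salt term: 16.6 × (-0.081) = -1.345
GC term: 0.41 × 43.478 = 17.826; length term: −675/23 = −29.348
Tm = 81.5 + (-1.345) + 17.826 − 29.348 = 68.633 → 68.6°C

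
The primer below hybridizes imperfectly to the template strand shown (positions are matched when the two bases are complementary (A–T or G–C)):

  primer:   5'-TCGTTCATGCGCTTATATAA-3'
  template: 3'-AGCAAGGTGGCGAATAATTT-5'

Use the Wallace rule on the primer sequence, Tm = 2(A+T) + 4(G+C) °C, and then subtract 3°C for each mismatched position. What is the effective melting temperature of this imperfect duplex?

Primer base counts: A=5, T=8, G=3, C=4 → A+T=13, G+C=7
Perfect-match Tm = 2(13) + 4(7) = 26 + 28 = 54°C
Mismatches (positions where the bases are not complementary): 5 (at positions 7, 8, 9, 17, 18)
Effective Tm = 54 − 5×3 = 54 − 15 = 39°C

39°C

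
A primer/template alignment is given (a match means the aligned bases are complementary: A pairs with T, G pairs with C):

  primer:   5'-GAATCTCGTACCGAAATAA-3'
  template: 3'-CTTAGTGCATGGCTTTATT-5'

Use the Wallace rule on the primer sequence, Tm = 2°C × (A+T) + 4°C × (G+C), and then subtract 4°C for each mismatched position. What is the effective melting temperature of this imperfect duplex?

Primer base counts: A=8, T=4, G=3, C=4 → A+T=12, G+C=7
Perfect-match Tm = 2(12) + 4(7) = 24 + 28 = 52°C
Mismatches (positions where the bases are not complementary): 1 (at position 6)
Effective Tm = 52 − 1×4 = 52 − 4 = 48°C

48°C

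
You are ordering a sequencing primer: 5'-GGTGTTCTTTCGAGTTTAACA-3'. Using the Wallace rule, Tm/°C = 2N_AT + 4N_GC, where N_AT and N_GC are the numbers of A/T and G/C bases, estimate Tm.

58°C

T=9, A=4, G=5, C=3
So N_AT = 13 and N_GC = 8.
Tm = 2(13) + 4(8) = 26 + 32 = 58°C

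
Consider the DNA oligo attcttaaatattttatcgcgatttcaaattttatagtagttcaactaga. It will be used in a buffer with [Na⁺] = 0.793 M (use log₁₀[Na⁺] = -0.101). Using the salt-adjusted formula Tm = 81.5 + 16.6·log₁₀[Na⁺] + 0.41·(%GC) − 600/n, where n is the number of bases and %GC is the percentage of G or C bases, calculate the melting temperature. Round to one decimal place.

Length n = 50. T=22, G=5, A=17, C=6
G+C = 11, so %GC = 11/50 × 100 = 22%
Salt term: 16.6 × (-0.101) = -1.677
GC term: 0.41 × 22 = 9.02; length term: −600/50 = −12
Tm = 81.5 + (-1.677) + 9.02 − 12 = 76.843 → 76.8°C

76.8°C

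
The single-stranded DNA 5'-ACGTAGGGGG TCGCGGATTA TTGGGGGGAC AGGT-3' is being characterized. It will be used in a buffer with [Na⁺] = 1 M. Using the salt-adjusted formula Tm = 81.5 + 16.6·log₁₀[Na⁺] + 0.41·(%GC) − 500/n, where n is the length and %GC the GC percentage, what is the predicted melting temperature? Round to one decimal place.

92.1°C

Length n = 34. G=17, C=4, A=6, T=7
G+C = 21, so %GC = 21/34 × 100 = 61.765%
Salt term: 16.6 × (0) = 0
GC term: 0.41 × 61.765 = 25.324; length term: −500/34 = −14.706
Tm = 81.5 + (0) + 25.324 − 14.706 = 92.118 → 92.1°C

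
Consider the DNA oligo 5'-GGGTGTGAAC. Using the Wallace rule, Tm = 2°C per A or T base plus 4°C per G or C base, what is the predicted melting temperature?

C=1, T=2, G=5, A=2
A+T = 4, G+C = 6
Tm = 2(4) + 4(6) = 8 + 24 = 32°C

32°C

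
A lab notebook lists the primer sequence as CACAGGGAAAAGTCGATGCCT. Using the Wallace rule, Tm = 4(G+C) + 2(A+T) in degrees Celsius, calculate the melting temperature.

64°C

Base counts: G=6, C=5, T=3, A=7
A+T = 10, G+C = 11
Tm = 2(10) + 4(11) = 20 + 44 = 64°C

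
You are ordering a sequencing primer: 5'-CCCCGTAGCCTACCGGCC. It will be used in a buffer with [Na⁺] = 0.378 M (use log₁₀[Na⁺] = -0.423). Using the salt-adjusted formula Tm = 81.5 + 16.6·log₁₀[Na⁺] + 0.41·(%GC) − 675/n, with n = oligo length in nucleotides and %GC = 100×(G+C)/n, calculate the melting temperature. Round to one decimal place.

Length n = 18. Base counts: T=2, G=4, C=10, A=2
G+C = 14, so %GC = 14/18 × 100 = 77.778%
Salt term: 16.6 × (-0.423) = -7.022
GC term: 0.41 × 77.778 = 31.889; length term: −675/18 = −37.5
Tm = 81.5 + (-7.022) + 31.889 − 37.5 = 68.867 → 68.9°C

68.9°C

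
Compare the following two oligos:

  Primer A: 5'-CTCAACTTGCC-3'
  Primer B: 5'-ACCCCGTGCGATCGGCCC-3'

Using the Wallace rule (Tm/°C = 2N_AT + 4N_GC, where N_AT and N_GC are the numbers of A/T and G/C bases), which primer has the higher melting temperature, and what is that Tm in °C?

Primer A: A+T=5, G+C=6 → Tm = 2(5)+4(6) = 34°C
Primer B: A+T=4, G+C=14 → Tm = 2(4)+4(14) = 64°C
34°C vs 64°C → primer B is higher.

Primer B, 64°C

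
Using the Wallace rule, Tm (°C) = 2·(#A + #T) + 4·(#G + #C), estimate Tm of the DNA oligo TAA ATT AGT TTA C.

Counting bases: T=6, A=5, G=1, C=1
A+T = 11, G+C = 2
Tm = 2×11 + 4×2 = 30°C

30°C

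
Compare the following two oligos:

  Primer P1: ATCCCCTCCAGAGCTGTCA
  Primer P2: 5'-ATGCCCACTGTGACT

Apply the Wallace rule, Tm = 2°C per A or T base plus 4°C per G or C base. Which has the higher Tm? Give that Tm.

Primer P1: A+T=8, G+C=11 → Tm = 2(8)+4(11) = 60°C
Primer P2: A+T=7, G+C=8 → Tm = 2(7)+4(8) = 46°C
60°C vs 46°C → primer P1 is higher.

Primer P1, 60°C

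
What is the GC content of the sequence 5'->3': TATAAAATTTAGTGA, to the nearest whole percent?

A=7, G=2, C=0, T=6
G+C = 2 + 0 = 2 out of 15 bases
%GC = 2/15 × 100 = 13.33% ≈ 13%

13%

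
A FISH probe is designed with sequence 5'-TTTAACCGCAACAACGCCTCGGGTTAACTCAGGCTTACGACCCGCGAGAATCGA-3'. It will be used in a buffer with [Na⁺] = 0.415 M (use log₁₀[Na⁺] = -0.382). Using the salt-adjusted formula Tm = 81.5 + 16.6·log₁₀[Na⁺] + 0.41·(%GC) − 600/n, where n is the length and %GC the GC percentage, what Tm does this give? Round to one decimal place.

86.1°C

Length n = 54. Scanning the sequence gives C=17, T=10, A=15, G=12.
G+C = 29, so %GC = 29/54 × 100 = 53.704%
Salt term: 16.6 × (-0.382) = -6.341
GC term: 0.41 × 53.704 = 22.019; length term: −600/54 = −11.111
Tm = 81.5 + (-6.341) + 22.019 − 11.111 = 86.067 → 86.1°C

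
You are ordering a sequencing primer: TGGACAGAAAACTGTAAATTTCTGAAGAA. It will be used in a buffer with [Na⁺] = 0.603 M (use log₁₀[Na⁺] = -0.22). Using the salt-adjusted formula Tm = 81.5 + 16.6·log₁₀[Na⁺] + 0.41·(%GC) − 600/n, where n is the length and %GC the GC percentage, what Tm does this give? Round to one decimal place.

69.9°C

Length n = 29. Base counts: G=6, C=3, A=13, T=7
G+C = 9, so %GC = 9/29 × 100 = 31.034%
Salt term: 16.6 × (-0.22) = -3.652
GC term: 0.41 × 31.034 = 12.724; length term: −600/29 = −20.69
Tm = 81.5 + (-3.652) + 12.724 − 20.69 = 69.882 → 69.9°C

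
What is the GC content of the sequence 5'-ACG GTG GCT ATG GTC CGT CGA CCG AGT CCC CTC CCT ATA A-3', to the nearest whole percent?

Counting bases: T=9, G=10, A=7, C=14
G+C = 10 + 14 = 24 out of 40 bases
%GC = 24/40 × 100 = 60% ≈ 60%

60%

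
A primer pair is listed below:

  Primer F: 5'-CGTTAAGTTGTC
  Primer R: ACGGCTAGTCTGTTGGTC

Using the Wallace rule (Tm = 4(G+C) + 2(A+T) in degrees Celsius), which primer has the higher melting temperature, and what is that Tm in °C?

Primer F: A+T=7, G+C=5 → Tm = 2(7)+4(5) = 34°C
Primer R: A+T=8, G+C=10 → Tm = 2(8)+4(10) = 56°C
34°C vs 56°C → primer R is higher.

Primer R, 56°C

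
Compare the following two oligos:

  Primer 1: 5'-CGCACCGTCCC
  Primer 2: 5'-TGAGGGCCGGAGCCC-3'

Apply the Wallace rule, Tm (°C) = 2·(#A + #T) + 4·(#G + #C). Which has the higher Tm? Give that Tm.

Primer 1: A+T=2, G+C=9 → Tm = 2(2)+4(9) = 40°C
Primer 2: A+T=3, G+C=12 → Tm = 2(3)+4(12) = 54°C
40°C vs 54°C → primer 2 is higher.

Primer 2, 54°C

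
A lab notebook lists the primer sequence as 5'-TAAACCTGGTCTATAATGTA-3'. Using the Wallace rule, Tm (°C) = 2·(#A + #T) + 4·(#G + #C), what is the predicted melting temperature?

Scanning the sequence gives A=7, T=7, C=3, G=3.
AT pairs contribute 14, GC pairs contribute 6.
Tm = 2×14 + 4×6 = 52°C

52°C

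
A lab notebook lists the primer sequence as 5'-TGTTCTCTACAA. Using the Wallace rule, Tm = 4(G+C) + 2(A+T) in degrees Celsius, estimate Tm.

32°C

Counting bases: A=3, G=1, T=5, C=3
AT pairs contribute 8, GC pairs contribute 4.
Tm = 2×8 + 4×4 = 32°C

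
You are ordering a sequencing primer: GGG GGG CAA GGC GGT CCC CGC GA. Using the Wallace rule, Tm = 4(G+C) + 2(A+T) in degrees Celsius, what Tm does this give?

84°C

Counting bases: T=1, G=12, C=7, A=3
So N_AT = 4 and N_GC = 19.
Tm = 2(4) + 4(19) = 8 + 76 = 84°C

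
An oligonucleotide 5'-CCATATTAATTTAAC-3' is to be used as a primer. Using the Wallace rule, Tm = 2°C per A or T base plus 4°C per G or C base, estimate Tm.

36°C

Scanning the sequence gives C=3, A=6, T=6, G=0.
A+T = 12, G+C = 3
Tm = 2(12) + 4(3) = 24 + 12 = 36°C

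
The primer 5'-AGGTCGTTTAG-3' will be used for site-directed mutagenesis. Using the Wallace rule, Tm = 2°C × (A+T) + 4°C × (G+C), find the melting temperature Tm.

T=4, C=1, A=2, G=4
AT pairs contribute 6, GC pairs contribute 5.
Tm = 4·5 + 2·6 = 20 + 12 = 32°C

32°C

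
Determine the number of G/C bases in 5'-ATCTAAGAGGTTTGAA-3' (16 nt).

5

Scanning the sequence gives T=5, G=4, A=6, C=1.
G+C = 4 + 1 = 5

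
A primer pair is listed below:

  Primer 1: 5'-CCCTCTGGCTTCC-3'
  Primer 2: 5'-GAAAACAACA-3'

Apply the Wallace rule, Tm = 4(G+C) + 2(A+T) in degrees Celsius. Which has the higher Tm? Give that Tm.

Primer 1, 44°C

Primer 1: A+T=4, G+C=9 → Tm = 2(4)+4(9) = 44°C
Primer 2: A+T=7, G+C=3 → Tm = 2(7)+4(3) = 26°C
44°C vs 26°C → primer 1 is higher.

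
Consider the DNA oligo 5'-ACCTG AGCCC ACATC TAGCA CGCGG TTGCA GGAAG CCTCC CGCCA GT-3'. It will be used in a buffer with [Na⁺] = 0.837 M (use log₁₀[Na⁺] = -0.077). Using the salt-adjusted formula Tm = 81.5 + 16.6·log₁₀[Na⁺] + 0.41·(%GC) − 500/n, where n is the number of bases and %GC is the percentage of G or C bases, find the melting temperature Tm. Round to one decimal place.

95.8°C

Length n = 47. Counting bases: A=10, T=7, C=18, G=12
G+C = 30, so %GC = 30/47 × 100 = 63.83%
Salt term: 16.6 × (-0.077) = -1.278
GC term: 0.41 × 63.83 = 26.17; length term: −500/47 = −10.638
Tm = 81.5 + (-1.278) + 26.17 − 10.638 = 95.754 → 95.8°C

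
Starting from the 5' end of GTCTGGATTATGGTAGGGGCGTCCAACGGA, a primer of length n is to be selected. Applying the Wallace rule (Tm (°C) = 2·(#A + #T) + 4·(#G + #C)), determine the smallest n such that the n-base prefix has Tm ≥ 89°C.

n = 29

First 28 bases: GTCTGGATTATGGTAGGGGCGTCCAACG → Tm = 88°C (< 89°C)
First 29 bases: GTCTGGATTATGGTAGGGGCGTCCAACGG → Tm = 92°C (≥ 89°C)
Each additional base adds 2°C (A/T) or 4°C (G/C), so Tm is non-decreasing in n; n = 29 is the first length to reach 89°C.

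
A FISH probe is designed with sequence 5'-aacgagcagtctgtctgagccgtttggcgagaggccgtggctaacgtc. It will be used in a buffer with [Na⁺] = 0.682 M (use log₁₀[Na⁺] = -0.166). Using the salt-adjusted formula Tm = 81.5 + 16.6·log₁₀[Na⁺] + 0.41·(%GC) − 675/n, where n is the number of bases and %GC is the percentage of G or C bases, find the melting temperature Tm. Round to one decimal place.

Length n = 48. Counting bases: G=17, A=9, T=10, C=12
G+C = 29, so %GC = 29/48 × 100 = 60.417%
Salt term: 16.6 × (-0.166) = -2.756
GC term: 0.41 × 60.417 = 24.771; length term: −675/48 = −14.062
Tm = 81.5 + (-2.756) + 24.771 − 14.062 = 89.453 → 89.5°C

89.5°C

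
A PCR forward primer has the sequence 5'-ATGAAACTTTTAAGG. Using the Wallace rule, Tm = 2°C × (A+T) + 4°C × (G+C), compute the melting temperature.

38°C

Scanning the sequence gives A=6, T=5, C=1, G=3.
A+T = 11, G+C = 4
Tm = 2×11 + 4×4 = 38°C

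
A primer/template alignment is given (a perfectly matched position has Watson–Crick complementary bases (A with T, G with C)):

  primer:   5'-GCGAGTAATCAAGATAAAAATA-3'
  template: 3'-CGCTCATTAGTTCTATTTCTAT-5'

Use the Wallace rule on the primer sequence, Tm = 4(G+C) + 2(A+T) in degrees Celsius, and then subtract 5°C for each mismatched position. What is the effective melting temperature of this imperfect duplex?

Primer base counts: A=12, T=4, G=4, C=2 → A+T=16, G+C=6
Perfect-match Tm = 2(16) + 4(6) = 32 + 24 = 56°C
Mismatches (positions where the bases are not complementary): 1 (at position 19)
Effective Tm = 56 − 1×5 = 56 − 5 = 51°C

51°C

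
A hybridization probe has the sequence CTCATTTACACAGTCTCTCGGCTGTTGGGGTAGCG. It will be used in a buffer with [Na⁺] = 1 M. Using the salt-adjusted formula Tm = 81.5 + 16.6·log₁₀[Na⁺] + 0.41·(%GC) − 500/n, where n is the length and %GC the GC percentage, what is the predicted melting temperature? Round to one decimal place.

Length n = 35. Scanning the sequence gives G=10, T=11, C=9, A=5.
G+C = 19, so %GC = 19/35 × 100 = 54.286%
Salt term: 16.6 × (0) = 0
GC term: 0.41 × 54.286 = 22.257; length term: −500/35 = −14.286
Tm = 81.5 + (0) + 22.257 − 14.286 = 89.471 → 89.5°C

89.5°C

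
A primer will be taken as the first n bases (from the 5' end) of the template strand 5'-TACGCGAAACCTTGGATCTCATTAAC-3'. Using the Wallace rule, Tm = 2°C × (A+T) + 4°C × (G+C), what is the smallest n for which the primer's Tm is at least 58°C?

n = 20

First 19 bases: TACGCGAAACCTTGGATCT → Tm = 56°C (< 58°C)
First 20 bases: TACGCGAAACCTTGGATCTC → Tm = 60°C (≥ 58°C)
Each additional base adds 2°C (A/T) or 4°C (G/C), so Tm is non-decreasing in n; n = 20 is the first length to reach 58°C.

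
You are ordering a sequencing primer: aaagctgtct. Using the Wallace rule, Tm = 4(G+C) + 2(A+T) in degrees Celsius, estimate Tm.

Scanning the sequence gives C=2, G=2, T=3, A=3.
So N_AT = 6 and N_GC = 4.
Tm = 2×6 + 4×4 = 28°C

28°C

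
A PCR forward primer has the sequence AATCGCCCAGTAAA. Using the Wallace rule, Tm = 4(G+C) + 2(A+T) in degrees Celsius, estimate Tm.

Base counts: G=2, C=4, A=6, T=2
AT pairs contribute 8, GC pairs contribute 6.
Tm = 2(8) + 4(6) = 16 + 24 = 40°C

40°C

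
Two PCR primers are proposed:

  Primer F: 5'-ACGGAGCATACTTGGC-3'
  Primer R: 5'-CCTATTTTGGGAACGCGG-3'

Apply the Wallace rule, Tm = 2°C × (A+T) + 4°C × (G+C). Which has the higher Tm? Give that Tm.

Primer R, 56°C

Primer F: A+T=7, G+C=9 → Tm = 2(7)+4(9) = 50°C
Primer R: A+T=8, G+C=10 → Tm = 2(8)+4(10) = 56°C
50°C vs 56°C → primer R is higher.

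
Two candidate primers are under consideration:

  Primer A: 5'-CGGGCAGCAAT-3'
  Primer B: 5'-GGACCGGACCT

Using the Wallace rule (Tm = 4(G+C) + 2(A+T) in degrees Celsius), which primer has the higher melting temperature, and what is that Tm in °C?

Primer B, 38°C

Primer A: A+T=4, G+C=7 → Tm = 2(4)+4(7) = 36°C
Primer B: A+T=3, G+C=8 → Tm = 2(3)+4(8) = 38°C
36°C vs 38°C → primer B is higher.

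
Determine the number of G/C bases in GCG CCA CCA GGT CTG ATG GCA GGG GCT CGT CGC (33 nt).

Base counts: T=5, A=4, G=13, C=11
G+C = 13 + 11 = 24

24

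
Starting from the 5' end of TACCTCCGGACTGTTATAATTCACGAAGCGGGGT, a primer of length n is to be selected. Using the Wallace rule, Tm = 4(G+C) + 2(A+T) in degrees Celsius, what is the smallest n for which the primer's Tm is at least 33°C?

n = 11

First 10 bases: TACCTCCGGA → Tm = 32°C (< 33°C)
First 11 bases: TACCTCCGGAC → Tm = 36°C (≥ 33°C)
Since every base adds ≥2°C, Tm only increases with n, so the threshold is first crossed at n = 11.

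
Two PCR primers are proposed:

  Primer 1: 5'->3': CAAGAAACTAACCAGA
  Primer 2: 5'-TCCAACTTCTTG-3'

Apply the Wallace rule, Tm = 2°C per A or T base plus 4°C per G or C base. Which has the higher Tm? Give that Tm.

Primer 1: A+T=10, G+C=6 → Tm = 2(10)+4(6) = 44°C
Primer 2: A+T=7, G+C=5 → Tm = 2(7)+4(5) = 34°C
44°C vs 34°C → primer 1 is higher.

Primer 1, 44°C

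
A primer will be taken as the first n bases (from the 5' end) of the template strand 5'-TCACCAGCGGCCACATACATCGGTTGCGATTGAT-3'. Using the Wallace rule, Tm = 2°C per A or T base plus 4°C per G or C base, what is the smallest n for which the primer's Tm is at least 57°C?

First 17 bases: TCACCAGCGGCCACATA → Tm = 54°C (< 57°C)
First 18 bases: TCACCAGCGGCCACATAC → Tm = 58°C (≥ 57°C)
Each additional base adds 2°C (A/T) or 4°C (G/C), so Tm is non-decreasing in n; n = 18 is the first length to reach 57°C.

n = 18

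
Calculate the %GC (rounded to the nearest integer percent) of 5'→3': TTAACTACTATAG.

23%

Base counts: G=1, T=5, C=2, A=5
G+C = 1 + 2 = 3 out of 13 bases
%GC = 3/13 × 100 = 23.08% ≈ 23%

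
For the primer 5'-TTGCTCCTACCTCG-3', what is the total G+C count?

8

G=2, C=6, T=5, A=1
G+C = 2 + 6 = 8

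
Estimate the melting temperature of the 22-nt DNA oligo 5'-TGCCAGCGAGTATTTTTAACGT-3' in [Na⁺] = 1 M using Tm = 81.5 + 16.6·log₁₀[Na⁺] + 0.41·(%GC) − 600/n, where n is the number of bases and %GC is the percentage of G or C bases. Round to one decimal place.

Length n = 22. Scanning the sequence gives A=5, G=5, C=4, T=8.
G+C = 9, so %GC = 9/22 × 100 = 40.909%
Salt term: 16.6 × (0) = 0
GC term: 0.41 × 40.909 = 16.773; length term: −600/22 = −27.273
Tm = 81.5 + (0) + 16.773 − 27.273 = 71 → 71.0°C

71.0°C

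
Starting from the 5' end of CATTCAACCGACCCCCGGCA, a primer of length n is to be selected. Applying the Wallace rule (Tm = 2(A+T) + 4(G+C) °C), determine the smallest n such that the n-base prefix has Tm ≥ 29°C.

n = 10

First 9 bases: CATTCAACC → Tm = 26°C (< 29°C)
First 10 bases: CATTCAACCG → Tm = 30°C (≥ 29°C)
Since every base adds ≥2°C, Tm only increases with n, so the threshold is first crossed at n = 10.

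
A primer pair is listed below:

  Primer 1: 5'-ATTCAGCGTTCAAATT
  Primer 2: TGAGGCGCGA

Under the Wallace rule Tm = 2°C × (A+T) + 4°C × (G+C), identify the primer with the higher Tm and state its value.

Primer 1, 42°C

Primer 1: A+T=11, G+C=5 → Tm = 2(11)+4(5) = 42°C
Primer 2: A+T=3, G+C=7 → Tm = 2(3)+4(7) = 34°C
42°C vs 34°C → primer 1 is higher.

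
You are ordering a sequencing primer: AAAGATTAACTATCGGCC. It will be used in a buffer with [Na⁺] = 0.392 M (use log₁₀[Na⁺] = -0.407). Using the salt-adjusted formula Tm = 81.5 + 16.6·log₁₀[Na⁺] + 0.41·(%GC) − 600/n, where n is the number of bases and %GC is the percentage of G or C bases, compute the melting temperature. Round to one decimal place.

57.4°C

Length n = 18. Scanning the sequence gives A=7, G=3, T=4, C=4.
G+C = 7, so %GC = 7/18 × 100 = 38.889%
Salt term: 16.6 × (-0.407) = -6.756
GC term: 0.41 × 38.889 = 15.944; length term: −600/18 = −33.333
Tm = 81.5 + (-6.756) + 15.944 − 33.333 = 57.355 → 57.4°C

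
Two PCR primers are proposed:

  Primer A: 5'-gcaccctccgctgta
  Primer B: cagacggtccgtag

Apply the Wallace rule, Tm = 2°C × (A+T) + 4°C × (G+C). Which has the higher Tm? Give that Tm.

Primer A, 50°C

Primer A: A+T=5, G+C=10 → Tm = 2(5)+4(10) = 50°C
Primer B: A+T=5, G+C=9 → Tm = 2(5)+4(9) = 46°C
50°C vs 46°C → primer A is higher.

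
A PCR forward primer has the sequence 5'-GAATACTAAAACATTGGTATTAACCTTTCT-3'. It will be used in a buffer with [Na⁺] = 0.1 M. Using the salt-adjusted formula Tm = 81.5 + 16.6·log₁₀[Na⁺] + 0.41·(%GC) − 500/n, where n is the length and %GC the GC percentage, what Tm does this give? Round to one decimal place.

Length n = 30. Base counts: G=3, T=11, C=5, A=11
G+C = 8, so %GC = 8/30 × 100 = 26.667%
Salt term: 16.6 × (-1) = -16.6
GC term: 0.41 × 26.667 = 10.933; length term: −500/30 = −16.667
Tm = 81.5 + (-16.6) + 10.933 − 16.667 = 59.166 → 59.2°C

59.2°C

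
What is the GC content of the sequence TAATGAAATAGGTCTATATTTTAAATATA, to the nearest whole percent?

14%

Counting bases: T=12, C=1, A=13, G=3
G+C = 3 + 1 = 4 out of 29 bases
%GC = 4/29 × 100 = 13.79% ≈ 14%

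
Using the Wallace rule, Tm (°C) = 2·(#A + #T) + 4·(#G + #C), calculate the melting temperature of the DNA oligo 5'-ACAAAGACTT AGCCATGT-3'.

50°C

Counting bases: A=7, G=3, T=4, C=4
A+T = 11, G+C = 7
Tm = 2(11) + 4(7) = 22 + 28 = 50°C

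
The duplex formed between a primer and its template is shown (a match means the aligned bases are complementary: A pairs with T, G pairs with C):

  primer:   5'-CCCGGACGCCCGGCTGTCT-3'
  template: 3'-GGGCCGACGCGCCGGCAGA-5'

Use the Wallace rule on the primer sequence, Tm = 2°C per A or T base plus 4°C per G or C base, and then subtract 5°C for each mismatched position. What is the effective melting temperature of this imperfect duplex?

48°C

Primer base counts: A=1, T=3, G=6, C=9 → A+T=4, G+C=15
Perfect-match Tm = 2(4) + 4(15) = 8 + 60 = 68°C
Mismatches (positions where the bases are not complementary): 4 (at positions 6, 7, 10, 15)
Effective Tm = 68 − 4×5 = 68 − 20 = 48°C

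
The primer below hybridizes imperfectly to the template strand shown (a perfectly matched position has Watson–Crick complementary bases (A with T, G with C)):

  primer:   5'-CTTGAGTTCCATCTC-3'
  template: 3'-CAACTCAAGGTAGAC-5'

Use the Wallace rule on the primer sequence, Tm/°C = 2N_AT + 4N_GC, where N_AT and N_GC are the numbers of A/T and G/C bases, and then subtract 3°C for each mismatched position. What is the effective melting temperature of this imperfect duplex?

38°C

Primer base counts: A=2, T=6, G=2, C=5 → A+T=8, G+C=7
Perfect-match Tm = 2(8) + 4(7) = 16 + 28 = 44°C
Mismatches (positions where the bases are not complementary): 2 (at positions 1, 15)
Effective Tm = 44 − 2×3 = 44 − 6 = 38°C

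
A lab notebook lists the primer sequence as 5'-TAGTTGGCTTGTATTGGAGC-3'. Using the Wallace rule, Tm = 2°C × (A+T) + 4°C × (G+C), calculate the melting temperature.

58°C

G=7, C=2, A=3, T=8
AT pairs contribute 11, GC pairs contribute 9.
Tm = 2(11) + 4(9) = 22 + 36 = 58°C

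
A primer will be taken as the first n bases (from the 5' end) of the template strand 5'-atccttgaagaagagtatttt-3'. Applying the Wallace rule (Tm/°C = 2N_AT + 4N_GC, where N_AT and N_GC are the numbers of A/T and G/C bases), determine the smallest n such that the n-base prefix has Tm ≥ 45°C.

First 16 bases: ATCCTTGAAGAAGAGT → Tm = 44°C (< 45°C)
First 17 bases: ATCCTTGAAGAAGAGTA → Tm = 46°C (≥ 45°C)
Since every base adds ≥2°C, Tm only increases with n, so the threshold is first crossed at n = 17.

n = 17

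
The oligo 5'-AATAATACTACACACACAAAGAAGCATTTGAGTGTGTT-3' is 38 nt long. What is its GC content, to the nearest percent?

Scanning the sequence gives C=6, T=10, G=6, A=16.
G+C = 6 + 6 = 12 out of 38 bases
%GC = 12/38 × 100 = 31.58% ≈ 32%

32%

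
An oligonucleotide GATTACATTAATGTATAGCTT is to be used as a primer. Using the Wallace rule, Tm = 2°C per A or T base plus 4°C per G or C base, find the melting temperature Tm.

52°C

G=3, T=9, C=2, A=7
A+T = 16, G+C = 5
Tm = 2(16) + 4(5) = 32 + 20 = 52°C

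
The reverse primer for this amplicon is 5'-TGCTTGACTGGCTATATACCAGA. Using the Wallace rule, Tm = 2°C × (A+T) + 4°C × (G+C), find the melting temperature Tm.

Base counts: T=7, A=6, G=5, C=5
A+T = 13, G+C = 10
Tm = 4·10 + 2·13 = 40 + 26 = 66°C

66°C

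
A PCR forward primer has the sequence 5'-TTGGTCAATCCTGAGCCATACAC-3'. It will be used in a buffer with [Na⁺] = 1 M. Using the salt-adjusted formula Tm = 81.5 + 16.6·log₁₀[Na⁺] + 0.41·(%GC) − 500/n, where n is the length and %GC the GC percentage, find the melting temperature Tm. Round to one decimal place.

79.4°C

Length n = 23. Counting bases: T=6, C=7, G=4, A=6
G+C = 11, so %GC = 11/23 × 100 = 47.826%
Salt term: 16.6 × (0) = 0
GC term: 0.41 × 47.826 = 19.609; length term: −500/23 = −21.739
Tm = 81.5 + (0) + 19.609 − 21.739 = 79.37 → 79.4°C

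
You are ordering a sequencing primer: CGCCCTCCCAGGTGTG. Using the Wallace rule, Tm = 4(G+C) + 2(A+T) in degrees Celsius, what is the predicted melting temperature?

Counting bases: G=5, T=3, C=7, A=1
AT pairs contribute 4, GC pairs contribute 12.
Tm = 4·12 + 2·4 = 48 + 8 = 56°C

56°C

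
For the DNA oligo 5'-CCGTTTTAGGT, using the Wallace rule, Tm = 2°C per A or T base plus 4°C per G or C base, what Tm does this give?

Counting bases: A=1, C=2, T=5, G=3
So N_AT = 6 and N_GC = 5.
Tm = 4·5 + 2·6 = 20 + 12 = 32°C

32°C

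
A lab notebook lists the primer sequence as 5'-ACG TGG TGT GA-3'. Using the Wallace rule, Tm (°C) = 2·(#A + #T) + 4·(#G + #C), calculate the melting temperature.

34°C

Base counts: T=3, C=1, G=5, A=2
AT pairs contribute 5, GC pairs contribute 6.
Tm = 4·6 + 2·5 = 24 + 10 = 34°C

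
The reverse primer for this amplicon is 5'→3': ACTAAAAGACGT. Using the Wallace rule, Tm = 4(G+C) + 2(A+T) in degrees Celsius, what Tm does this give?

C=2, G=2, A=6, T=2
AT pairs contribute 8, GC pairs contribute 4.
Tm = 2(8) + 4(4) = 16 + 16 = 32°C

32°C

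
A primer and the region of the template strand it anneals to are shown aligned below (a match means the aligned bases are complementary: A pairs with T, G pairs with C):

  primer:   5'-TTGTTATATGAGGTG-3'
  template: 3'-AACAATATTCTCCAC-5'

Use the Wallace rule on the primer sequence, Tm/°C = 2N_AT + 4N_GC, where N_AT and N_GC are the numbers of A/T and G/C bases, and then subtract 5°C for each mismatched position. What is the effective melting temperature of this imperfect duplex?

35°C

Primer base counts: A=3, T=7, G=5, C=0 → A+T=10, G+C=5
Perfect-match Tm = 2(10) + 4(5) = 20 + 20 = 40°C
Mismatches (positions where the bases are not complementary): 1 (at position 9)
Effective Tm = 40 − 1×5 = 40 − 5 = 35°C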